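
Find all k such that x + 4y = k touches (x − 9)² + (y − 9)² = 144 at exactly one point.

k = 45 ± 12√17

The line touches the circle iff its distance from (9, 9) is 12:
|1·9 + 4·9 − k| / √17 = 12
|k − (45)| = 12√17.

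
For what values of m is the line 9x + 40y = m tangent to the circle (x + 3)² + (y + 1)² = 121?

m = −518 or m = 384

Tangency holds when the distance from the centre (−3, −1) to the line equals the radius 11:
|9·(−3) + 40·(−1) − m| / √1681 = 11
|m − (−67)| = 11·41, so m = 384 or m = −518.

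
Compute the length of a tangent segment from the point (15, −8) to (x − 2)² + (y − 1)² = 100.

The centre is (2, 1) and r = 10. The square of the distance from P to the centre is 169 + 81 = 250.
By the tangent–radius right angle, tangent length = √(|PO|² − r²) = √150 = 5√6.

5√6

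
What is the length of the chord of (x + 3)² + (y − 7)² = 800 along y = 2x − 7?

24√5

Substitute y = 2x − 7:
5x² − 50x − 595 = 0  ⟹  x² − 10x − 119 = 0
x = 17 or x = −7, giving (17, 27) and (−7, −21).
Chord length = distance between (17, 27) and (−7, −21) = √2880 = 24√5.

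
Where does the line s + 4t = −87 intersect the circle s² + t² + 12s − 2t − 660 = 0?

(−27, −15) and (5, −23)

From the line, t = (−87 − s)/4. Substituting:
17s² + 374s − 2295 = 0  ⟹  s² + 22s − 135 = 0
s = 5 or s = −27, giving (5, −23) and (−27, −15).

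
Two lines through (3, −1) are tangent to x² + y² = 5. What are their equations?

Let a tangent through (3, −1) have slope m. Its distance from (0, 0) must equal √5:
[m·(−3) − (1)]² = 5(m² + 1)
2m² + 3m − 2 = 0, so m = −2 or m = 1/2.
With m = −2: 2x + y = 5. With m = 1/2: x − 2y = 5.

2x + y = 5 and x − 2y = 5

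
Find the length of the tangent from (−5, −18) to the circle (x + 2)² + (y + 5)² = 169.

With centre O = (−2, −5), |OP|² = 178 and r² = 169.
By the tangent–radius right angle, tangent length = √(|PO|² − r²) = √9 = 3.

3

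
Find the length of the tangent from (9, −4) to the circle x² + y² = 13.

2√21

Centre (0, 0), r² = 13. |PO|² = (9)² + (−4)² = 97.
The tangent meets the radius at right angles, so tangent² = |PO|² − r² = 97 − 13 = 84.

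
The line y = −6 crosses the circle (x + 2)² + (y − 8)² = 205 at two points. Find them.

(−5, −6) and (1, −6)

Express y = −6 and substitute into the circle:
x² + 4x − 5 = 0
x = 1 or x = −5, giving (1, −6) and (−5, −6).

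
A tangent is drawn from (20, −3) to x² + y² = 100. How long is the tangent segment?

√309

The centre is (0, 0) and r = 10. The square of the distance from P to the centre is 400 + 9 = 409.
Power of the point: PT² = |PO|² − r² = 309, so PT = √309.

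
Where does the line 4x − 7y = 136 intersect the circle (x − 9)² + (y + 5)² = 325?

From the line, y = (−136 + 4x)/7. Substituting:
65x² − 1690x − 1755 = 0  ⟹  x² − 26x − 27 = 0
x = 27 or x = −1, giving (27, −4) and (−1, −20).

(−1, −20) and (27, −4)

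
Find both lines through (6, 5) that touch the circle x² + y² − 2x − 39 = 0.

Let a tangent through (6, 5) have slope m. Its distance from (1, 0) must equal 2√10:
[m·(−5) − (−5)]² = 40(m² + 1)
3m² + 10m + 3 = 0, so m = −1/3 or m = −3.
With m = −1/3: x + 3y = 21. With m = −3: 3x + y = 23.

x + 3y = 21 and 3x + y = 23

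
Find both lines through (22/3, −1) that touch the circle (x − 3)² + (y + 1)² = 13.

A line y − (−1) = m(x − (22/3)) is tangent when its distance from (3, −1) is √13:
(−13/3m − (0))² = 13(m² + 1)
4m² − 9 = 0, so m = −3/2 or m = 3/2.
Through (22/3, −1) these give 3x + 2y = 20 and 3x − 2y = 24.

3x + 2y = 20 and 3x − 2y = 24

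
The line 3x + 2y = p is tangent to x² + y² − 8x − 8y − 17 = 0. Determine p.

p = 20 ± 7√13

The line touches the circle iff its distance from (4, 4) is 7:
|3·4 + 2·4 − p| / √13 = 7
|p − (20)| = 7√13.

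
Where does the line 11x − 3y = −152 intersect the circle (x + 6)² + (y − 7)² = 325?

(−16, −8) and (−7, 25)

Express y = (152 + 11x)/3 and substitute into the circle:
130x² + 2990x + 14560 = 0  ⟹  x² + 23x + 112 = 0
x = −7 or x = −16, giving (−7, 25) and (−16, −8).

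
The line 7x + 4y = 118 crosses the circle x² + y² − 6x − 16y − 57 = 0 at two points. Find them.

Express y = (118 − 7x)/4 and substitute into the circle:
65x² − 1300x + 5460 = 0  ⟹  x² − 20x + 84 = 0
x = 14 or x = 6, giving (14, 5) and (6, 19).

(6, 19) and (14, 5)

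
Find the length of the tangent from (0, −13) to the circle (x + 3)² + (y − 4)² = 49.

√249

The centre is (−3, 4) and r = 7. The square of the distance from P to the centre is 9 + 289 = 298.
By the tangent–radius right angle, tangent length = √(|PO|² − r²) = √249.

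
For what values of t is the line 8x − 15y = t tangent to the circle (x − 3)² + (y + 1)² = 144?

Tangency holds when the distance from the centre (3, −1) to the line equals the radius 12:
|8·3 − 15·(−1) − t| / √289 = 12
|t − (39)| = 12·17, so t = 243 or t = −165.

t = −165 or t = 243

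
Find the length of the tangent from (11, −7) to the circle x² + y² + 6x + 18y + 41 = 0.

The centre is (−3, −9) and r = 7. The square of the distance from P to the centre is 196 + 4 = 200.
By the tangent–radius right angle, tangent length = √(|PO|² − r²) = √151.

√151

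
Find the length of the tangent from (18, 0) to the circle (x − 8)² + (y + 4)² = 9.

With centre O = (8, −4), |OP|² = 116 and r² = 9.
The tangent meets the radius at right angles, so tangent² = |PO|² − r² = 116 − 9 = 107.

√107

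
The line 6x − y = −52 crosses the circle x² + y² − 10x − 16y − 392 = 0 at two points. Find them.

(−10, −8) and (−4, 28)

Substitute y = 6x + 52:
37x² + 518x + 1480 = 0  ⟹  x² + 14x + 40 = 0
x = −4 or x = −10, giving (−4, 28) and (−10, −8).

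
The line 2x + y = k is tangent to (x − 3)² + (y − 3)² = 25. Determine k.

The line touches the circle iff its distance from (3, 3) is 5:
|2·3 + 1·3 − k| / √5 = 5
|k − (9)| = 5√5.

k = 9 ± 5√5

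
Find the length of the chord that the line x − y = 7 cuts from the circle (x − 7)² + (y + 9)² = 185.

17√2

The distance from (7, −9) to the line is 9/√2, and r² = 185.
Chord = 2√(r² − d²) = 2·√(289/2) = 17√2.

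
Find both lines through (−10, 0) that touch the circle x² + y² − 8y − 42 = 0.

Let a tangent through (−10, 0) have slope m. Its distance from (0, 4) must equal √58:
[m·(10) − (4)]² = 58(m² + 1)
21m² − 40m − 21 = 0, so m = 7/3 or m = −3/7.
With m = 7/3: 7x − 3y = −70. With m = −3/7: 3x + 7y = −30.

7x − 3y = −70 and 3x + 7y = −30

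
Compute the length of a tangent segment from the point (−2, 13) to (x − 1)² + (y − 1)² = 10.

√143

Centre (1, 1), r² = 10. |PO|² = (−3)² + (12)² = 153.
By the tangent–radius right angle, tangent length = √(|PO|² − r²) = √143.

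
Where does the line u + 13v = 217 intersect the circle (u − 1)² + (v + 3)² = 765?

(−17, 18) and (22, 15)

From the line, v = (217 − u)/13. Substituting:
170u² − 850u − 63580 = 0  ⟹  u² − 5u − 374 = 0
u = 22 or u = −17, giving (22, 15) and (−17, 18).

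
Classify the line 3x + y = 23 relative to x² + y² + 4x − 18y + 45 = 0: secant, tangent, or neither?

Substituting the line into the circle gives 10x² − 80x + 160 = 0.
Δ = 6400 − 6400 = 0.
A repeated root: the line is tangent.

tangent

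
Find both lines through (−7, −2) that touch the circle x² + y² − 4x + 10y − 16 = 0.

A line y − (−2) = m(x − (−7)) is tangent when its distance from (2, −5) is 3√5:
(9m − (−3))² = 45(m² + 1)
2m² + 3m − 2 = 0, so m = 1/2 or m = −2.
With m = 1/2: x − 2y = −3. With m = −2: 2x + y = −16.

x − 2y = −3 and 2x + y = −16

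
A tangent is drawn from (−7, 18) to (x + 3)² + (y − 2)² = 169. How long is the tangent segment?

√103

With centre O = (−3, 2), |OP|² = 272 and r² = 169.
The tangent meets the radius at right angles, so tangent² = |PO|² − r² = 272 − 169 = 103.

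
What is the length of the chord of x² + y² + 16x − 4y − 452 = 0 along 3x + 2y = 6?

12√13

Express y = (6 − 3x)/2 and substitute into the circle:
13x² + 52x − 1820 = 0  ⟹  x² + 4x − 140 = 0
x = 10 or x = −14, giving (10, −12) and (−14, 24).
Chord length = distance between (10, −12) and (−14, 24) = √1872 = 12√13.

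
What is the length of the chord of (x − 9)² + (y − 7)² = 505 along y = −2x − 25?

Centre (9, 7), r² = 505. Perpendicular distance d from centre to line = |50| / √5 = 50/√5.
Half the chord is √(r² − d²) = √(5), so the full chord is 2√5.

2√5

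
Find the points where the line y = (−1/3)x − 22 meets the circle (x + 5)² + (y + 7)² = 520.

From the line, y = (−66 − x)/3. Substituting:
10x² + 180x − 2430 = 0  ⟹  x² + 18x − 243 = 0
x = 9 or x = −27, giving (9, −25) and (−27, −13).

(−27, −13) and (9, −25)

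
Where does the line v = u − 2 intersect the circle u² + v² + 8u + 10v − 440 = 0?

(−19, −21) and (12, 10)

Express v = u − 2 and substitute into the circle:
2u² + 14u − 456 = 0  ⟹  u² + 7u − 228 = 0
u = 12 or u = −19, giving (12, 10) and (−19, −21).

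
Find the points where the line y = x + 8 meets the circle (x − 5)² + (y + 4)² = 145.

(−4, 4) and (−3, 5)

Substitute y = x + 8:
2x² + 14x + 24 = 0  ⟹  x² + 7x + 12 = 0
x = −3 or x = −4, giving (−3, 5) and (−4, 4).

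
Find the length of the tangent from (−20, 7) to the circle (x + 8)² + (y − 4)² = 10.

√143

With centre O = (−8, 4), |OP|² = 153 and r² = 10.
The tangent meets the radius at right angles, so tangent² = |PO|² − r² = 153 − 10 = 143.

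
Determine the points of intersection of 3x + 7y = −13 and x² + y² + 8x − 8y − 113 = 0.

Express y = (−13 − 3x)/7 and substitute into the circle:
58x² + 638x − 4640 = 0  ⟹  x² + 11x − 80 = 0
x = 5 or x = −16, giving (5, −4) and (−16, 5).

(−16, 5) and (5, −4)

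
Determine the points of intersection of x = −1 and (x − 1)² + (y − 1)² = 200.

(−1, −13) and (−1, 15)

The line gives x = −1. Substituting into the circle:
y² − 2y − 195 = 0
y = 15 or y = −13, giving (−1, 15) and (−1, −13).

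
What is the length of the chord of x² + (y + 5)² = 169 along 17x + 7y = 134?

13√2

From the line, y = (134 − 17x)/7. Substituting:
338x² − 5746x + 20280 = 0  ⟹  x² − 17x + 60 = 0
x = 12 or x = 5, giving (12, −10) and (5, 7).
Chord length = distance between (12, −10) and (5, 7) = √338 = 13√2.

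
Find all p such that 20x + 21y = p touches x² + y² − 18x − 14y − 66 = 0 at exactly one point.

p = −79 or p = 733

The line touches the circle iff its distance from (9, 7) is 14:
|20·9 + 21·7 − p| / √841 = 14
|p − (327)| = 14·29, so p = 733 or p = −79.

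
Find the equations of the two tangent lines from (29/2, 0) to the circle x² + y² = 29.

Let a tangent through (29/2, 0) have slope m. Its distance from (0, 0) must equal √29:
(−29/2m − (0))² = 29(m² + 1)
25m² − 4 = 0, so m = −2/5 or m = 2/5.
With m = −2/5: 2x + 5y = 29. With m = 2/5: 2x − 5y = 29.

2x + 5y = 29 and 2x − 5y = 29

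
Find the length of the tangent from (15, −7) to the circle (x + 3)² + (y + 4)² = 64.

√269

The centre is (−3, −4) and r = 8. The square of the distance from P to the centre is 324 + 9 = 333.
By the tangent–radius right angle, tangent length = √(|PO|² − r²) = √269.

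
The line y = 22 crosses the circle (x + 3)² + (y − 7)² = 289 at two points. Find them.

(−11, 22) and (5, 22)

Substitute y = 22:
x² + 6x − 55 = 0
x = 5 or x = −11, giving (5, 22) and (−11, 22).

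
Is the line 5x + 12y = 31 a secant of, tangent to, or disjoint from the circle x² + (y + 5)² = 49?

d² = (5·0 + 12·(−5) − (31))²/169 = 49; r² = 49.
Since d² = r², the line is tangent.

tangent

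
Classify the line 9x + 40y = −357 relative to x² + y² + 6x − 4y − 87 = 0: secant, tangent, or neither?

d² = (9·(−3) + 40·2 − (−357))²/1681 = 100; r² = 100.
Since d² = r², the line is tangent.

tangent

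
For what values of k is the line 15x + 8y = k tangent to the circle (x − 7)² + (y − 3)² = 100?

The line touches the circle iff its distance from (7, 3) is 10:
|15·7 + 8·3 − k| / √289 = 10
|k − (129)| = 10·17, so k = 299 or k = −41.

k = −41 or k = 299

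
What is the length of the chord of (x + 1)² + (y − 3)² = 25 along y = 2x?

4√5

Centre (−1, 3), r² = 25. Perpendicular distance d from centre to line = |−5| / √5 = 5/√5.
Half the chord is √(r² − d²) = √(20), so the full chord is 4√5.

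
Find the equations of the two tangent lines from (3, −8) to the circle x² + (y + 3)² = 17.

4x − y = 20 and x + 4y = −29

Write the tangent as mx − y + (−8 − m·(3)) = 0 and set its distance from the centre to √17:
(−3m − (5))² = 17(m² + 1)
4m² − 15m − 4 = 0, so m = 4 or m = −1/4.
With m = 4: 4x − y = 20. With m = −1/4: x + 4y = −29.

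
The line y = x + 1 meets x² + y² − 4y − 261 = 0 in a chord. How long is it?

Substitute y = x + 1:
2x² − 2x − 264 = 0  ⟹  x² − x − 132 = 0
x = 12 or x = −11, giving (12, 13) and (−11, −10).
Chord length = distance between (12, 13) and (−11, −10) = √1058 = 23√2.

23√2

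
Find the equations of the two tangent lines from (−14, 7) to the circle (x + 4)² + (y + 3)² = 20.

2x + y = −21 and x + 2y = 0

Write the tangent as mx − y + (7 − m·(−14)) = 0 and set its distance from the centre to 2√5:
[m·(10) − (−10)]² = 20(m² + 1)
2m² + 5m + 2 = 0, so m = −2 or m = −1/2.
With m = −2: 2x + y = −21. With m = −1/2: x + 2y = 0.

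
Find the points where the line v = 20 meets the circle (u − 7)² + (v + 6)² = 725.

(0, 20) and (14, 20)

From the line, v = 20. Substituting:
u² − 14u = 0
u = 14 or u = 0, giving (14, 20) and (0, 20).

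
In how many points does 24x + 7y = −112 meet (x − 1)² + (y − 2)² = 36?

1

d² = (24·1 + 7·2 − (−112))²/625 = 36; r² = 36.
Since d² = r², the line is tangent.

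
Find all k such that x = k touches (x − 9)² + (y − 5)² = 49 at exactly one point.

k = 2 or k = 16

For a tangent, require d(centre, line) = r = 7.
|1·9 + 0·5 − k| / √1 = 7
|k − (9)| = 7, so k = 16 or k = 2.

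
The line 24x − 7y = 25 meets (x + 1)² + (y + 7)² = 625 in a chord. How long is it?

50

Substitute y = (−25 + 24x)/7:
625x² + 1250x − 30000 = 0  ⟹  x² + 2x − 48 = 0
x = 6 or x = −8, giving (6, 17) and (−8, −31).
|(6, 17) − (−8, −31)| = √((14)² + (48)²) = 50.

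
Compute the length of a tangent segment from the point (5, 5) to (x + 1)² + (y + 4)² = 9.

6√3

The centre is (−1, −4) and r = 3. The square of the distance from P to the centre is 36 + 81 = 117.
Power of the point: PT² = |PO|² − r² = 108, so PT = 6√3.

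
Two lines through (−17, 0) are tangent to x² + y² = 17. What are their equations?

x + 4y = −17 and x − 4y = −17

Let a tangent through (−17, 0) have slope m. Its distance from (0, 0) must equal √17:
(17m − (0))² = 17(m² + 1)
16m² − 1 = 0, so m = −1/4 or m = 1/4.
Through (−17, 0) these give x + 4y = −17 and x − 4y = −17.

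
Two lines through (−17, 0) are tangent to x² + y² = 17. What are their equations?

x + 4y = −17 and x − 4y = −17

Write the tangent as mx − y + (0 − m·(−17)) = 0 and set its distance from the centre to √17:
[m·(17) − (0)]² = 17(m² + 1)
16m² − 1 = 0, so m = −1/4 or m = 1/4.
Through (−17, 0) these give x + 4y = −17 and x − 4y = −17.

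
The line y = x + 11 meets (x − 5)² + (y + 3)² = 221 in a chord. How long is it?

9√2

The distance from (5, −3) to the line is 19/√2, and r² = 221.
Chord = 2√(r² − d²) = 2·√(81/2) = 9√2.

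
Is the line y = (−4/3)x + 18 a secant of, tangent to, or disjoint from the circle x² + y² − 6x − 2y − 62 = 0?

secant

Substituting the line into the circle gives 25x² − 462x + 2034 = 0.
Δ = 213444 − 203400 = 10044.
Two real roots: the line is a secant.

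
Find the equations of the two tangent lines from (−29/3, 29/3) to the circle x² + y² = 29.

5x + 2y = −29 and 2x + 5y = 29

Write the tangent as mx − y + (29/3 − m·(−29/3)) = 0 and set its distance from the centre to √29:
[m·(29/3) − (−29/3)]² = 29(m² + 1)
10m² + 29m + 10 = 0, so m = −5/2 or m = −2/5.
Through (−29/3, 29/3) these give 5x + 2y = −29 and 2x + 5y = 29.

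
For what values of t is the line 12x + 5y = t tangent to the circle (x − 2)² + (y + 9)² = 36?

t = −99 or t = 57

For a tangent, require d(centre, line) = r = 6.
|12·2 + 5·(−9) − t| / √169 = 6
|t − (−21)| = 6·13, so t = 57 or t = −99.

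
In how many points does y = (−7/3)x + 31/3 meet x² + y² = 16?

Substituting the line into the circle gives 58x² − 434x + 817 = 0.
Δ = 188356 − 189544 = −1188.
No real roots: the line does not meet the circle.

0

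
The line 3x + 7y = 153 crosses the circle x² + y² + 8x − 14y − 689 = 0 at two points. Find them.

(−19, 30) and (23, 12)

Express y = (153 − 3x)/7 and substitute into the circle:
58x² − 232x − 25346 = 0  ⟹  x² − 4x − 437 = 0
x = 23 or x = −19, giving (23, 12) and (−19, 30).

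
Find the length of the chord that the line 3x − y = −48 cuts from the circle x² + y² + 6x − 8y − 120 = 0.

The distance from (−3, 4) to the line is 35/√10, and r² = 145.
Chord = 2√(r² − d²) = 2·√(45/2) = 3√10.

3√10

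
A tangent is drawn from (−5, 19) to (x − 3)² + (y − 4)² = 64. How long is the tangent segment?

15

The centre is (3, 4) and r = 8. The square of the distance from P to the centre is 64 + 225 = 289.
By the tangent–radius right angle, tangent length = √(|PO|² − r²) = √225 = 15.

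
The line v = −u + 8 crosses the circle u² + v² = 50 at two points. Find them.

(1, 7) and (7, 1)

From the line, v = −u + 8. Substituting:
2u² − 16u + 14 = 0  ⟹  u² − 8u + 7 = 0
u = 7 or u = 1, giving (7, 1) and (1, 7).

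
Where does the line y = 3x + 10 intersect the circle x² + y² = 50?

(−5, −5) and (−1, 7)

Substitute y = 3x + 10:
10x² + 60x + 50 = 0  ⟹  x² + 6x + 5 = 0
x = −1 or x = −5, giving (−1, 7) and (−5, −5).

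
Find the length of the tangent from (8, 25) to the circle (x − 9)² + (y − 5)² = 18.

Centre (9, 5), r² = 18. |PO|² = (−1)² + (20)² = 401.
The tangent meets the radius at right angles, so tangent² = |PO|² − r² = 401 − 18 = 383.

√383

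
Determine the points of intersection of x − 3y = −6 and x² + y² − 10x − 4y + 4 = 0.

(0, 2) and (9, 5)

Express y = (6 + x)/3 and substitute into the circle:
10x² − 90x = 0  ⟹  x² − 9x = 0
x = 9 or x = 0, giving (9, 5) and (0, 2).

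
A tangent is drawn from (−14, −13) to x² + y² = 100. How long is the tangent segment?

√265

The centre is (0, 0) and r = 10. The square of the distance from P to the centre is 196 + 169 = 365.
By the tangent–radius right angle, tangent length = √(|PO|² − r²) = √265.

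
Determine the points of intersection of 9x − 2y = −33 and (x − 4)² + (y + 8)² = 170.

(−7, −15) and (−3, 3)

Substitute y = (33 + 9x)/2:
85x² + 850x + 1785 = 0  ⟹  x² + 10x + 21 = 0
x = −3 or x = −7, giving (−3, 3) and (−7, −15).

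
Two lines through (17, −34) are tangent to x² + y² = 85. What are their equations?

7x + 6y = −85 and 9x + 2y = 85

A line y − (−34) = m(x − (17)) is tangent when its distance from (0, 0) is √85:
(−17m − (34))² = 85(m² + 1)
12m² + 68m + 63 = 0, so m = −7/6 or m = −9/2.
Through (17, −34) these give 7x + 6y = −85 and 9x + 2y = 85.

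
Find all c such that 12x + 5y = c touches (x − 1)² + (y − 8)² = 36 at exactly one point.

c = −26 or c = 130

For a tangent, require d(centre, line) = r = 6.
|12·1 + 5·8 − c| / √169 = 6
|c − (52)| = 6·13, so c = 130 or c = −26.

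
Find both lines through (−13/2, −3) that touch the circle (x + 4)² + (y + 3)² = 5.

2x + y = −16 and 2x − y = −10

A line y − (−3) = m(x − (−13/2)) is tangent when its distance from (−4, −3) is √5:
[m·(5/2) − (0)]² = 5(m² + 1)
m² − 4 = 0, so m = −2 or m = 2.
Through (−13/2, −3) these give 2x + y = −16 and 2x − y = −10.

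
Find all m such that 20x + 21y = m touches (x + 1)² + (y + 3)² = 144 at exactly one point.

m = −431 or m = 265

The line touches the circle iff its distance from (−1, −3) is 12:
|20·(−1) + 21·(−3) − m| / √841 = 12
|m − (−83)| = 12·29, so m = 265 or m = −431.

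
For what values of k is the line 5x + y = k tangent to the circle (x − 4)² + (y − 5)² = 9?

The line touches the circle iff its distance from (4, 5) is 3:
|5·4 + 1·5 − k| / √26 = 3
|k − (25)| = 3√26.

k = 25 ± 3√26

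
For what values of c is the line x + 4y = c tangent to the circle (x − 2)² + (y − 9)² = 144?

For a tangent, require d(centre, line) = r = 12.
|1·2 + 4·9 − c| / √17 = 12
|c − (38)| = 12√17.

c = 38 ± 12√17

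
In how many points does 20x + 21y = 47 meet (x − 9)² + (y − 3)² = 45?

d² = (20·9 + 21·3 − (47))²/841 = 38416/841; r² = 45.
Since d² > r², the line lies outside the circle.

0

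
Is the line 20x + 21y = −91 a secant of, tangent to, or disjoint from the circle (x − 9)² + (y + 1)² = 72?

disjoint

d² = (20·9 + 21·(−1) − (−91))²/841 = 62500/841; r² = 72.
Since d² > r², the line lies outside the circle.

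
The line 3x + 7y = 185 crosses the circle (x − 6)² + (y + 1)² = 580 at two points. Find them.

From the line, y = (185 − 3x)/7. Substituting:
58x² − 1740x + 10208 = 0  ⟹  x² − 30x + 176 = 0
x = 22 or x = 8, giving (22, 17) and (8, 23).

(8, 23) and (22, 17)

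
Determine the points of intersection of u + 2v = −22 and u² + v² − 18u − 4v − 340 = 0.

(−10, −6) and (14, −18)

From the line, v = (−22 − u)/2. Substituting:
5u² − 20u − 700 = 0  ⟹  u² − 4u − 140 = 0
u = 14 or u = −10, giving (14, −18) and (−10, −6).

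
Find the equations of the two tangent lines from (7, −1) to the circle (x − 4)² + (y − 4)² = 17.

4x − y = 29 and x + 4y = 3

Let a tangent through (7, −1) have slope m. Its distance from (4, 4) must equal √17:
[m·(−3) − (5)]² = 17(m² + 1)
4m² − 15m − 4 = 0, so m = 4 or m = −1/4.
With m = 4: 4x − y = 29. With m = −1/4: x + 4y = 3.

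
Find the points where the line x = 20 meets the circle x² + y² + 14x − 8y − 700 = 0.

The line gives x = 20. Substituting into the circle:
y² − 8y − 20 = 0
y = 10 or y = −2, giving (20, 10) and (20, −2).

(20, −2) and (20, 10)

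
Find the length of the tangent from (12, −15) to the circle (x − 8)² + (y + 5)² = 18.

7√2

Centre (8, −5), r² = 18. |PO|² = (4)² + (−10)² = 116.
The tangent meets the radius at right angles, so tangent² = |PO|² − r² = 116 − 18 = 98.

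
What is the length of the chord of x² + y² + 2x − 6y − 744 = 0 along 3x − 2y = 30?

14√13

From the line, y = (−30 + 3x)/2. Substituting:
13x² − 208x − 1716 = 0  ⟹  x² − 16x − 132 = 0
x = 22 or x = −6, giving (22, 18) and (−6, −24).
Chord length = distance between (22, 18) and (−6, −24) = √2548 = 14√13.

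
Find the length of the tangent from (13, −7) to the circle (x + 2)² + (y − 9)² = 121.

With centre O = (−2, 9), |OP|² = 481 and r² = 121.
Power of the point: PT² = |PO|² − r² = 360, so PT = 6√10.

6√10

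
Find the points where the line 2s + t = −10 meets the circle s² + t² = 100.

(−8, 6) and (0, −10)

From the line, t = −2s − 10. Substituting:
5s² + 40s = 0  ⟹  s² + 8s = 0
s = 0 or s = −8, giving (0, −10) and (−8, 6).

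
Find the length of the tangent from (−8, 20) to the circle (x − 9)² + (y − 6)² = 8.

3√53

With centre O = (9, 6), |OP|² = 485 and r² = 8.
Power of the point: PT² = |PO|² − r² = 477, so PT = 3√53.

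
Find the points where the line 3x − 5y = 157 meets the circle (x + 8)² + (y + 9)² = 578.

(−1, −32) and (9, −26)

Substitute y = (−157 + 3x)/5:
34x² − 272x − 306 = 0  ⟹  x² − 8x − 9 = 0
x = 9 or x = −1, giving (9, −26) and (−1, −32).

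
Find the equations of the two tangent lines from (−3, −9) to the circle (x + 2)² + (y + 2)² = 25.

Let a tangent through (−3, −9) have slope m. Its distance from (−2, −2) must equal 5:
[m·(1) − (7)]² = 25(m² + 1)
12m² + 7m − 12 = 0, so m = −4/3 or m = 3/4.
With m = −4/3: 4x + 3y = −39. With m = 3/4: 3x − 4y = 27.

4x + 3y = −39 and 3x − 4y = 27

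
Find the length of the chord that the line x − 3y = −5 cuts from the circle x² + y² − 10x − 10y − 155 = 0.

9√10

Express y = (5 + x)/3 and substitute into the circle:
10x² − 110x − 1520 = 0  ⟹  x² − 11x − 152 = 0
x = 19 or x = −8, giving (19, 8) and (−8, −1).
|(19, 8) − (−8, −1)| = √((27)² + (9)²) = 9√10.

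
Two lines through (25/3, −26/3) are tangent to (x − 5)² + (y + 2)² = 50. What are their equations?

x − y = 17 and x − 7y = 69

A line y − (−26/3) = m(x − (25/3)) is tangent when its distance from (5, −2) is 5√2:
(−10/3m − (20/3))² = 50(m² + 1)
7m² − 8m + 1 = 0, so m = 1 or m = 1/7.
With m = 1: x − y = 17. With m = 1/7: x − 7y = 69.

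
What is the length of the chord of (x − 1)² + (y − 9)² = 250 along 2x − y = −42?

2√5

The distance from (1, 9) to the line is 35/√5, and r² = 250.
Half the chord is √(r² − d²) = √(5), so the full chord is 2√5.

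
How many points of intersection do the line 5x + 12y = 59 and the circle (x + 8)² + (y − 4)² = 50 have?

Centre (−8, 4), r² = 50. Distance² from centre to line = (−51)²/169 = 2601/169.
Since d² < r², the line cuts the circle twice.

2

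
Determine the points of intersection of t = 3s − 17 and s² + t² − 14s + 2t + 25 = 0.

(4, −5) and (7, 4)

Substitute t = 3s − 17:
10s² − 110s + 280 = 0  ⟹  s² − 11s + 28 = 0
s = 7 or s = 4, giving (7, 4) and (4, −5).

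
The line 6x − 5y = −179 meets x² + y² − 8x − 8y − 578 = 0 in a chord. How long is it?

The distance from (4, 4) to the line is 183/√61, and r² = 610.
Half the chord is √(r² − d²) = √(61), so the full chord is 2√61.

2√61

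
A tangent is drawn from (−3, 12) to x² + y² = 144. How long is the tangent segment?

The centre is (0, 0) and r = 12. The square of the distance from P to the centre is 9 + 144 = 153.
By the tangent–radius right angle, tangent length = √(|PO|² − r²) = √9 = 3.

3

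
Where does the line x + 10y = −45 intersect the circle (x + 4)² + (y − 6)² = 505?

(−25, −2) and (15, −6)

Express y = (−45 − x)/10 and substitute into the circle:
101x² + 1010x − 37875 = 0  ⟹  x² + 10x − 375 = 0
x = 15 or x = −25, giving (15, −6) and (−25, −2).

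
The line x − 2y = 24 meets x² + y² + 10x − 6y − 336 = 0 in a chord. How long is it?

The distance from (−5, 3) to the line is 35/√5, and r² = 370.
Half the chord is √(r² − d²) = √(125), so the full chord is 10√5.

10√5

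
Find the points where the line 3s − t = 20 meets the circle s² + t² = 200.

(2, −14) and (10, 10)

Express t = 3s − 20 and substitute into the circle:
10s² − 120s + 200 = 0  ⟹  s² − 12s + 20 = 0
s = 10 or s = 2, giving (10, 10) and (2, −14).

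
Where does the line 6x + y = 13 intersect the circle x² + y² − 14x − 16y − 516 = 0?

(−3, 31) and (5, −17)

From the line, y = −6x + 13. Substituting:
37x² − 74x − 555 = 0  ⟹  x² − 2x − 15 = 0
x = 5 or x = −3, giving (5, −17) and (−3, 31).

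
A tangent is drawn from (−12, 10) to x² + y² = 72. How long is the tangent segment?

The centre is (0, 0) and r = 6√2. The square of the distance from P to the centre is 144 + 100 = 244.
The tangent meets the radius at right angles, so tangent² = |PO|² − r² = 244 − 72 = 172.

2√43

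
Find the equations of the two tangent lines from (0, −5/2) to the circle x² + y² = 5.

x + 2y = −5 and x − 2y = 5

A line y − (−5/2) = m(x − (0)) is tangent when its distance from (0, 0) is √5:
[m·(0) − (5/2)]² = 5(m² + 1)
4m² − 1 = 0, so m = −1/2 or m = 1/2.
Through (0, −5/2) these give x + 2y = −5 and x − 2y = 5.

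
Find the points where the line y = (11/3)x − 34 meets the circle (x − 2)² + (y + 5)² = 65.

From the line, y = (−102 + 11x)/3. Substituting:
130x² − 1950x + 7020 = 0  ⟹  x² − 15x + 54 = 0
x = 9 or x = 6, giving (9, −1) and (6, −12).

(6, −12) and (9, −1)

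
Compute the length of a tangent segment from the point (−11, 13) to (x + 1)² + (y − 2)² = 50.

The centre is (−1, 2) and r = 5√2. The square of the distance from P to the centre is 100 + 121 = 221.
Power of the point: PT² = |PO|² − r² = 171, so PT = 3√19.

3√19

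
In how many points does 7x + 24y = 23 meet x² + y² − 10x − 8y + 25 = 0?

0

Centre (5, 4), r² = 16. Distance² from centre to line = (108)²/625 = 11664/625.
Since d² > r², the line lies outside the circle.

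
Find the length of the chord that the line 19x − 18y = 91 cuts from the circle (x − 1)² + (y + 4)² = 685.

From the line, y = (−91 + 19x)/18. Substituting:
685x² − 1370x − 221255 = 0  ⟹  x² − 2x − 323 = 0
x = 19 or x = −17, giving (19, 15) and (−17, −23).
Chord length = distance between (19, 15) and (−17, −23) = √2740 = 2√685.

2√685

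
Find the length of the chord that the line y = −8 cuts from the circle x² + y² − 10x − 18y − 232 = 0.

From the line, y = −8. Substituting:
x² − 10x − 24 = 0
x = 12 or x = −2, giving (12, −8) and (−2, −8).
|(12, −8) − (−2, −8)| = √((14)² + (0)²) = 14.

14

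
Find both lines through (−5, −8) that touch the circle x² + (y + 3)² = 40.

x + 3y = −29 and 3x + y = −23

A line y − (−8) = m(x − (−5)) is tangent when its distance from (0, −3) is 2√10:
(5m − (5))² = 40(m² + 1)
3m² + 10m + 3 = 0, so m = −1/3 or m = −3.
With m = −1/3: x + 3y = −29. With m = −3: 3x + y = −23.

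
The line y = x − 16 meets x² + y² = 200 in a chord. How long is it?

12√2

Centre (0, 0), r² = 200. Perpendicular distance d from centre to line = |−16| / √2 = 16/√2.
Half the chord is √(r² − d²) = √(72), so the full chord is 12√2.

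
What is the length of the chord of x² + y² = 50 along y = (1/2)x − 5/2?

Centre (0, 0), r² = 50. Perpendicular distance d from centre to line = |−5| / √5 = 5/√5.
Half the chord is √(r² − d²) = √(45), so the full chord is 6√5.

6√5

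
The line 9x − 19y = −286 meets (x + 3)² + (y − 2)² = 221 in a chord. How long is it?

√442

Substitute y = (286 + 9x)/19:
442x² + 6630x − 15028 = 0  ⟹  x² + 15x − 34 = 0
x = 2 or x = −17, giving (2, 16) and (−17, 7).
|(2, 16) − (−17, 7)| = √((19)² + (9)²) = √442.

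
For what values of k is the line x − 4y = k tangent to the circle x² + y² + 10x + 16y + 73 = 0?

k = 27 ± 4√17

For a tangent, require d(centre, line) = r = 4.
|1·(−5) − 4·(−8) − k| / √17 = 4
|k − (27)| = 4√17.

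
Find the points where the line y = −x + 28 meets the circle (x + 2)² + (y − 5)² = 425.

Express y = −x + 28 and substitute into the circle:
2x² − 42x + 108 = 0  ⟹  x² − 21x + 54 = 0
x = 18 or x = 3, giving (18, 10) and (3, 25).

(3, 25) and (18, 10)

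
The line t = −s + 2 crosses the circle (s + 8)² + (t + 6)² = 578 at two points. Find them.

From the line, t = −s + 2. Substituting:
2s² − 450 = 0  ⟹  s² − 225 = 0
s = 15 or s = −15, giving (15, −13) and (−15, 17).

(−15, 17) and (15, −13)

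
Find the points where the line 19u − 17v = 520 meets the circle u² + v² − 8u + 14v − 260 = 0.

From the line, v = (−520 + 19u)/17. Substituting:
650u² − 17550u + 71500 = 0  ⟹  u² − 27u + 110 = 0
u = 22 or u = 5, giving (22, −6) and (5, −25).

(5, −25) and (22, −6)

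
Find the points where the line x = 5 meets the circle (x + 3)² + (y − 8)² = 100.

The line gives x = 5. Substituting into the circle:
y² − 16y + 28 = 0
y = 14 or y = 2, giving (5, 14) and (5, 2).

(5, 2) and (5, 14)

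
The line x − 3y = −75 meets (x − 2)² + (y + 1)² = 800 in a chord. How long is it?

Express y = (75 + x)/3 and substitute into the circle:
10x² + 120x − 1080 = 0  ⟹  x² + 12x − 108 = 0
x = 6 or x = −18, giving (6, 27) and (−18, 19).
Chord length = distance between (6, 27) and (−18, 19) = √640 = 8√10.

8√10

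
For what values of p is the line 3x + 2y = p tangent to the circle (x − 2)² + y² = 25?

For a tangent, require d(centre, line) = r = 5.
|3·2 + 2·0 − p| / √13 = 5
|p − (6)| = 5√13.

p = 6 ± 5√13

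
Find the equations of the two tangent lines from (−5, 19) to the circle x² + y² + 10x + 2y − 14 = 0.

3x + y = 4 and 3x − y = −34

A line y − (19) = m(x − (−5)) is tangent when its distance from (−5, −1) is 2√10:
(0m − (−20))² = 40(m² + 1)
m² − 9 = 0, so m = −3 or m = 3.
With m = −3: 3x + y = 4. With m = 3: 3x − y = −34.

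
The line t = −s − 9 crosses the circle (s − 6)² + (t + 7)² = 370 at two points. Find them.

(−11, 2) and (15, −24)

From the line, t = −s − 9. Substituting:
2s² − 8s − 330 = 0  ⟹  s² − 4s − 165 = 0
s = 15 or s = −11, giving (15, −24) and (−11, 2).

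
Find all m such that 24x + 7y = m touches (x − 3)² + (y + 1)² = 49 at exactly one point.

m = −110 or m = 240

Tangency holds when the distance from the centre (3, −1) to the line equals the radius 7:
|24·3 + 7·(−1) − m| / √625 = 7
|m − (65)| = 7·25, so m = 240 or m = −110.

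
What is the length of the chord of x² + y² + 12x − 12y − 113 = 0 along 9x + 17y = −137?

Centre (−6, 6), r² = 185. Perpendicular distance d from centre to line = |185| / √370 = 185/√370.
Half the chord is √(r² − d²) = √(185/2), so the full chord is √370.

√370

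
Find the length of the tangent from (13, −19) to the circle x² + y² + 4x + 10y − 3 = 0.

√389

Centre (−2, −5), r² = 32. |PO|² = (15)² + (−14)² = 421.
The tangent meets the radius at right angles, so tangent² = |PO|² − r² = 421 − 32 = 389.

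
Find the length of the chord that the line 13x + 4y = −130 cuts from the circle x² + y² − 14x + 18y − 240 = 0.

2√185

Centre (7, −9), r² = 370. Perpendicular distance d from centre to line = |185| / √185 = 185/√185.
Half the chord is √(r² − d²) = √(185), so the full chord is 2√185.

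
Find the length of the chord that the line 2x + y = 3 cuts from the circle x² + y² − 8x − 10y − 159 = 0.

Centre (4, 5), r² = 200. Perpendicular distance d from centre to line = |10| / √5 = 10/√5.
Chord = 2√(r² − d²) = 2·√(180) = 12√5.

12√5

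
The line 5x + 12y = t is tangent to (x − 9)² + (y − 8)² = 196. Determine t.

Tangency holds when the distance from the centre (9, 8) to the line equals the radius 14:
|5·9 + 12·8 − t| / √169 = 14
|t − (141)| = 14·13, so t = 323 or t = −41.

t = −41 or t = 323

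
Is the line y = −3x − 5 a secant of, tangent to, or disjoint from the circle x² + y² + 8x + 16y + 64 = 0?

Substituting the line into the circle gives 10x² − 10x + 9 = 0.
Δ = 100 − 360 = −260.
No real roots: the line does not meet the circle.

disjoint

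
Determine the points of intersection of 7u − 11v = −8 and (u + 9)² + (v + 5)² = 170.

Express v = (8 + 7u)/11 and substitute into the circle:
170u² + 3060u − 6800 = 0  ⟹  u² + 18u − 40 = 0
u = 2 or u = −20, giving (2, 2) and (−20, −12).

(−20, −12) and (2, 2)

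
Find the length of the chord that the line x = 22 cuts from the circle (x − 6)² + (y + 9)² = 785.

The line gives x = 22. Substituting into the circle:
y² + 18y − 448 = 0
y = 14 or y = −32, giving (22, 14) and (22, −32).
|(22, 14) − (22, −32)| = √((0)² + (46)²) = 46.

46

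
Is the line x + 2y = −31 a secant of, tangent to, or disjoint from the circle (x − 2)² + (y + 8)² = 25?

disjoint

d² = (1·2 + 2·(−8) − (−31))²/5 = 289/5; r² = 25.
Since d² > r², the line lies outside the circle.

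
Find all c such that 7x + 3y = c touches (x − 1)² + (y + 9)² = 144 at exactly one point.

c = −20 ± 12√58

Tangency holds when the distance from the centre (1, −9) to the line equals the radius 12:
|7·1 + 3·(−9) − c| / √58 = 12
|c − (−20)| = 12√58.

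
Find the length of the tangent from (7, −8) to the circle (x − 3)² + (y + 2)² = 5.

Centre (3, −2), r² = 5. |PO|² = (4)² + (−6)² = 52.
Power of the point: PT² = |PO|² − r² = 47, so PT = √47.

√47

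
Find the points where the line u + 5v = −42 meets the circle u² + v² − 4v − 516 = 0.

(−22, −4) and (18, −12)

Express v = (−42 − u)/5 and substitute into the circle:
26u² + 104u − 10296 = 0  ⟹  u² + 4u − 396 = 0
u = 18 or u = −22, giving (18, −12) and (−22, −4).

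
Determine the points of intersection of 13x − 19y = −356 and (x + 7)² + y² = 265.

(−23, 3) and (−4, 16)

Substitute y = (356 + 13x)/19:
530x² + 14310x + 48760 = 0  ⟹  x² + 27x + 92 = 0
x = −4 or x = −23, giving (−4, 16) and (−23, 3).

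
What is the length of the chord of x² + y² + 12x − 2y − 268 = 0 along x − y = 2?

Express y = x − 2 and substitute into the circle:
2x² + 6x − 260 = 0  ⟹  x² + 3x − 130 = 0
x = 10 or x = −13, giving (10, 8) and (−13, −15).
|(10, 8) − (−13, −15)| = √((23)² + (23)²) = 23√2.

23√2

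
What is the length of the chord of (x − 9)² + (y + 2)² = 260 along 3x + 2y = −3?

8√13

From the line, y = (−3 − 3x)/2. Substituting:
13x² − 78x − 715 = 0  ⟹  x² − 6x − 55 = 0
x = 11 or x = −5, giving (11, −18) and (−5, 6).
Chord length = distance between (11, −18) and (−5, 6) = √832 = 8√13.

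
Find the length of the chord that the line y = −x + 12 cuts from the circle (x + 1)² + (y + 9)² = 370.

16√2

Express y = −x + 12 and substitute into the circle:
2x² − 40x + 72 = 0  ⟹  x² − 20x + 36 = 0
x = 18 or x = 2, giving (18, −6) and (2, 10).
Chord length = distance between (18, −6) and (2, 10) = √512 = 16√2.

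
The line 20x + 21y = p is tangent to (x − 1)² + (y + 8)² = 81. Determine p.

p = −409 or p = 113

Tangency holds when the distance from the centre (1, −8) to the line equals the radius 9:
|20·1 + 21·(−8) − p| / √841 = 9
|p − (−148)| = 9·29, so p = 113 or p = −409.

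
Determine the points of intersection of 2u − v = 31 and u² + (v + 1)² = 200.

From the line, v = 2u − 31. Substituting:
5u² − 120u + 700 = 0  ⟹  u² − 24u + 140 = 0
u = 14 or u = 10, giving (14, −3) and (10, −11).

(10, −11) and (14, −3)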